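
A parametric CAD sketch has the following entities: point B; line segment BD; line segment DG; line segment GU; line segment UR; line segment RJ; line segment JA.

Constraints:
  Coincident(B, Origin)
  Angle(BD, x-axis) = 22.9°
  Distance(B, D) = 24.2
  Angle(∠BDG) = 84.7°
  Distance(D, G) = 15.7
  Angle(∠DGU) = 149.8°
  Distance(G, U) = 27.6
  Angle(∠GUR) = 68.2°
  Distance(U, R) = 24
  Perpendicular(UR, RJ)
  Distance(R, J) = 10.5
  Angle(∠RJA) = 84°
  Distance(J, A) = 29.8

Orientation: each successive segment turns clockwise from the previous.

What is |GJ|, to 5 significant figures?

20.442

B is at the origin; BD runs at 22.9° with length 24.2, so D = (22.293, 9.4168). ∠BDG = 84.7° gives DG at -72.400° from the x-axis; with |DG| = 15.7, G = (27.040, -5.5483). ∠DGU = 149.8° gives GU at -102.60° from the x-axis; with |GU| = 27.6, U = (21.019, -32.484). ∠GUR = 68.2° gives UR at 145.60° from the x-axis; with |UR| = 24.0, R = (1.2164, -18.924). The perpendicularity gives RJ at right angles to UR, so RJ runs at 55.600°; with |RJ| = 10.5, J = (7.1486, -10.261). Then |GJ| = |J − G| = 20.442.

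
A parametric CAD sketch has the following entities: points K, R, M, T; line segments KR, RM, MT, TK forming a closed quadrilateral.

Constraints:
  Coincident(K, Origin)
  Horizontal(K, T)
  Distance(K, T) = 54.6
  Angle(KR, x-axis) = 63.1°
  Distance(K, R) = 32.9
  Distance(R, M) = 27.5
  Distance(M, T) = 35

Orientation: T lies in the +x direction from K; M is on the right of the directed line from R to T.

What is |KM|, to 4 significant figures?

19.80

Checks: |RM| = 27.50 ✓; |MT| = 35.00 ✓.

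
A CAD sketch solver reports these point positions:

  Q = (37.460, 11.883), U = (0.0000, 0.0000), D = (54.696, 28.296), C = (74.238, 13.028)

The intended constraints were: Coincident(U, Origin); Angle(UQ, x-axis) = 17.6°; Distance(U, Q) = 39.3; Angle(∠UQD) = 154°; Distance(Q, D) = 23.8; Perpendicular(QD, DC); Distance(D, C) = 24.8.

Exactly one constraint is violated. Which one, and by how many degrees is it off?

Perpendicular(QD, DC) — off by 8.40°.

U = (0.00, 0.00) ✓; UQ at 17.60° ✓; |UQ| = 39.30 ✓; ∠UQD = 154.0° ✓; |QD| = 23.80 ✓; ∠(QD, DC) = 81.60° ✗; |DC| = 24.80 ✓.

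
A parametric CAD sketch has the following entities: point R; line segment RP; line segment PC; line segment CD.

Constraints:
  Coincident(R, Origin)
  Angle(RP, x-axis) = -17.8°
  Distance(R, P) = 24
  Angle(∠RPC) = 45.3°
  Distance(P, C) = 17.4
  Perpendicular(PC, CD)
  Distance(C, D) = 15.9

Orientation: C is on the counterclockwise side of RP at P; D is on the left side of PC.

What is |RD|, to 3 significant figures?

1.27

∠RPC = 45.3°, so PC runs at -17.8° + (180° − 45.3°) = 117° from the x-axis; with |PC| = 17.4, C = P + 17.4·(cos 117°, sin 117°) = (15.0, 8.18). PC is perpendicular to CD; with |CD| = 15.9 on the left of PC, D = C + 15.9·(-0.892, -0.452) = (0.799, 0.987). Then |RD| = |D − R| = 1.27.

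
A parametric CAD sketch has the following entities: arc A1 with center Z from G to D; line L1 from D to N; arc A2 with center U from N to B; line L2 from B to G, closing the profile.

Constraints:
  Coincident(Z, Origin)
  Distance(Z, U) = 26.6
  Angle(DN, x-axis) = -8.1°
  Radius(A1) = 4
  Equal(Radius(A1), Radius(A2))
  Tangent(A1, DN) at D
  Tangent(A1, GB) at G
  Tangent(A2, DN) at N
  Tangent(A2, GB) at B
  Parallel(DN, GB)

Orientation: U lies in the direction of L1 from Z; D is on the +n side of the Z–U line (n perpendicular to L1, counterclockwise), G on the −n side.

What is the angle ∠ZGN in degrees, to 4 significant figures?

73.26°

The slot axis is L1's direction at -8.1°, so u = (cos -8.1°, sin -8.1°) = (0.9900, -0.1409) and n = (−sin -8.1°, cos -8.1°) = (0.1409, 0.9900). Z is at the origin and U lies 26.6 along u from Z, so U = 26.6·u = (26.33, -3.748). Tangency of A1 to both parallel lines with radius 4.0 puts D and G at Z ± 4.0·n: D = (0.5636, 3.960), G = (-0.5636, -3.960). Equal radii place N and B the same way about U: N = U + 4.0·n = (26.90, 0.2121), B = U − 4.0·n = (25.77, -7.708). Then cos ∠ZGN = GZ·GN / (|GZ||GN|), giving 73.26°.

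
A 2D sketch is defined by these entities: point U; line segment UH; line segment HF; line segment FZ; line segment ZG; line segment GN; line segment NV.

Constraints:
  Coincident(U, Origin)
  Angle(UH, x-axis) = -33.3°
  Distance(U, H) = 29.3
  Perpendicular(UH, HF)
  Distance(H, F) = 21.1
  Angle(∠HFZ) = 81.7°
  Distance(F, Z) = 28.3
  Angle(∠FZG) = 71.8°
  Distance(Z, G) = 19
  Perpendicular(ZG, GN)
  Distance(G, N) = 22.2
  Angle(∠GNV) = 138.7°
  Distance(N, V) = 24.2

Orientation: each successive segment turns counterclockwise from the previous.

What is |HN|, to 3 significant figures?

9.92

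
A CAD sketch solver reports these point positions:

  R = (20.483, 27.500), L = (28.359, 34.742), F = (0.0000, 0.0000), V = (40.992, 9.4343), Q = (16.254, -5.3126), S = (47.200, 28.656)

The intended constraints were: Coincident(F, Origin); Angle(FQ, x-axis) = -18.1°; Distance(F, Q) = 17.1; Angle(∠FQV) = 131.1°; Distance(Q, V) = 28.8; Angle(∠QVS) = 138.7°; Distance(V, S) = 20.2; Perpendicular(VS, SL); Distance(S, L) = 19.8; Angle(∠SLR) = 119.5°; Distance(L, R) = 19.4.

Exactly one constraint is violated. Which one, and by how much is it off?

Distance(L, R) = 19.4 — off by 8.70.

F = (0.00, 0.00) ✓; FQ at -18.10° ✓; |FQ| = 17.10 ✓; ∠FQV = 131.1° ✓; |QV| = 28.80 ✓; ∠QVS = 138.7° ✓; |VS| = 20.20 ✓; ∠(VS, SL) = 90.00° ✓; |SL| = 19.80 ✓; ∠SLR = 119.5° ✓; |LR| = 10.70 ✗.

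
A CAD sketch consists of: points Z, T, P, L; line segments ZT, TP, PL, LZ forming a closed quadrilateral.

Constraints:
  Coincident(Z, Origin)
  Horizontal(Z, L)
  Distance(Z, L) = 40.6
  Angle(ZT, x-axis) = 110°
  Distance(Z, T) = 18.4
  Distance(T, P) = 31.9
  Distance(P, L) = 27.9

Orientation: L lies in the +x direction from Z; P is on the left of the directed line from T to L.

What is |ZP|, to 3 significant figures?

34.1

Checks: |TP| = 31.90 ✓; |PL| = 27.90 ✓.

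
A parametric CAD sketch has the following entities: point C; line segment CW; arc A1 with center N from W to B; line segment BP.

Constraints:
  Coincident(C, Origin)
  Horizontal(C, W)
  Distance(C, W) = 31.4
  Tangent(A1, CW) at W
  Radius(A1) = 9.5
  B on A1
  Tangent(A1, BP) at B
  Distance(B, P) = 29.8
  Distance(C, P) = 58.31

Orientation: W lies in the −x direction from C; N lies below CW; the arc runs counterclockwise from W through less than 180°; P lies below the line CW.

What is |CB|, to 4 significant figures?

41.70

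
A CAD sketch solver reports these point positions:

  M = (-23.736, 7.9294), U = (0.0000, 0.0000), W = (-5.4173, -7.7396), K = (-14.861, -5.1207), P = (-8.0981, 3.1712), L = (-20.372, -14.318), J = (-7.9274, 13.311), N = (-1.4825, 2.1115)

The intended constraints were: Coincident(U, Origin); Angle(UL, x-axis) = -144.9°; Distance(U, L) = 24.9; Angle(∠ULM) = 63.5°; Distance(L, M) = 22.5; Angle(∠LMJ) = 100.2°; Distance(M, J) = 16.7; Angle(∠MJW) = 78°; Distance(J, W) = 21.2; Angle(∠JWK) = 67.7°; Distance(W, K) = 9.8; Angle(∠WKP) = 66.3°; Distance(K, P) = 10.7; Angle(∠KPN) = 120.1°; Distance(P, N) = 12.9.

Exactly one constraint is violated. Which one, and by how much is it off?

Distance(P, N) = 12.9 — off by 6.20.

U = (0.00, 0.00) ✓; UL at -144.9° ✓; |UL| = 24.90 ✓; ∠ULM = 63.50° ✓; |LM| = 22.50 ✓; ∠LMJ = 100.2° ✓; |MJ| = 16.70 ✓; ∠MJW = 78.00° ✓; |JW| = 21.20 ✓; ∠JWK = 67.70° ✓; |WK| = 9.800 ✓; ∠WKP = 66.30° ✓; |KP| = 10.70 ✓; ∠KPN = 120.1° ✓; |PN| = 6.700 ✗.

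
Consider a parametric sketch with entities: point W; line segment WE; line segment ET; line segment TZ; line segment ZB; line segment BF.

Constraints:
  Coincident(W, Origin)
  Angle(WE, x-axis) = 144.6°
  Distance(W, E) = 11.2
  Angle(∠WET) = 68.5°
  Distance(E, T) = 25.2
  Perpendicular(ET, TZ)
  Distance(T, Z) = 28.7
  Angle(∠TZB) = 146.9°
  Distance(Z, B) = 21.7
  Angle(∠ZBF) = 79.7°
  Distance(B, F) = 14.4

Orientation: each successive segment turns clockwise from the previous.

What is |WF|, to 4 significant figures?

26.59

W is at the origin; WE runs at 144.6° with length 11.2, so E = (-9.129, 6.488). ∠WET = 68.5° gives ET at 33.10° from the x-axis; with |ET| = 25.2, T = (11.98, 20.25). ET is perpendicular to TZ, so TZ runs at -56.90°; with |TZ| = 28.7, Z = (27.65, -3.793). ∠TZB = 146.9° gives ZB at -90.00° from the x-axis; with |ZB| = 21.7, B = (27.65, -25.49). ∠ZBF = 79.7° gives BF at 169.7° from the x-axis; with |BF| = 14.4, F = (13.49, -22.92). Then |WF| = |F − W| = 26.59.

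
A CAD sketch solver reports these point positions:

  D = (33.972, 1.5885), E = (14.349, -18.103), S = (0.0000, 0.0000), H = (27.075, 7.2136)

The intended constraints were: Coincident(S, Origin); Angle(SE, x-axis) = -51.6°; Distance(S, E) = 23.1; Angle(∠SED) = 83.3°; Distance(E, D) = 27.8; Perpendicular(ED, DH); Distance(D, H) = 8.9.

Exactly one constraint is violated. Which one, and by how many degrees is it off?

Perpendicular(ED, DH) — off by 5.70°.

S = (0.00, 0.00) ✓; SE at -51.60° ✓; |SE| = 23.10 ✓; ∠SED = 83.30° ✓; |ED| = 27.80 ✓; ∠(ED, DH) = 95.70° ✗; |DH| = 8.900 ✓.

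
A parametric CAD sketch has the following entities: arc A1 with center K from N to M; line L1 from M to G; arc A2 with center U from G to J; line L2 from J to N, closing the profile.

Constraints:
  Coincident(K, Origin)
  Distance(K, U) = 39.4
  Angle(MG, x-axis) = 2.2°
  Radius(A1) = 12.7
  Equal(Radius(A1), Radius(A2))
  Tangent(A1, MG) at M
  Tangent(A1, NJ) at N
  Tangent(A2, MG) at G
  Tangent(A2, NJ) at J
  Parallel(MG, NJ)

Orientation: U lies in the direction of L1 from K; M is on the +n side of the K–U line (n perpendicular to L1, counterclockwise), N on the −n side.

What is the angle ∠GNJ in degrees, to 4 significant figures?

32.81°

Tangency of A1 to both parallel lines with radius 12.7 puts M and N at K ± 12.7·n: M = (-0.4875, 12.69), N = (0.4875, -12.69). Equal radii place G and J the same way about U: G = U + 12.7·n = (38.88, 14.20), J = U − 12.7·n = (39.86, -11.18). Then cos ∠GNJ = NG·NJ / (|NG||NJ|), giving 32.81°.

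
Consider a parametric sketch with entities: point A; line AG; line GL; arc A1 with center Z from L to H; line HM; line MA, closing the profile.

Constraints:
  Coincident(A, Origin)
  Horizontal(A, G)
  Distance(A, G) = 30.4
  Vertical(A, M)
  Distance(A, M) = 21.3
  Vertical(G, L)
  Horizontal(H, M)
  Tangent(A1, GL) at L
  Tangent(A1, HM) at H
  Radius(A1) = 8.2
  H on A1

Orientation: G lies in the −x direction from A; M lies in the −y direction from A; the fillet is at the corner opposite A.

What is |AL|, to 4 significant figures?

33.10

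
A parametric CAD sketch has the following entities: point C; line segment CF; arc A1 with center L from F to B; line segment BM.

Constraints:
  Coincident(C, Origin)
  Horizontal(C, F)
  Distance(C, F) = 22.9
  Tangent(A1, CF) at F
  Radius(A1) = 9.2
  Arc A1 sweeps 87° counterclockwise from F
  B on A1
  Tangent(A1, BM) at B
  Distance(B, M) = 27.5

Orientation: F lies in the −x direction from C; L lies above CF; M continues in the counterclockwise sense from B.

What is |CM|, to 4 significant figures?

38.21

C is at the origin; C and F share the same y with |CF| = 22.9 and F on the −x side, so F = (-22.90, 0.000). Tangency of A1 to CF means the radius LF is perpendicular to CF, so L = F + (0, 9.2) = (-22.90, 9.200). On A1, F sits at bearing -90° from L; an 87° counterclockwise sweep puts B at bearing -3°, so B = L + 9.2·(cos -3°, sin -3°) = (-13.71, 8.719). Since A1 is tangent to BM there, LB ⟂ BM, so BM runs along (−sin -3°, cos -3°); with |BM| = 27.5, M = (-12.27, 36.18). Then |CM| = |M − C| = 38.21.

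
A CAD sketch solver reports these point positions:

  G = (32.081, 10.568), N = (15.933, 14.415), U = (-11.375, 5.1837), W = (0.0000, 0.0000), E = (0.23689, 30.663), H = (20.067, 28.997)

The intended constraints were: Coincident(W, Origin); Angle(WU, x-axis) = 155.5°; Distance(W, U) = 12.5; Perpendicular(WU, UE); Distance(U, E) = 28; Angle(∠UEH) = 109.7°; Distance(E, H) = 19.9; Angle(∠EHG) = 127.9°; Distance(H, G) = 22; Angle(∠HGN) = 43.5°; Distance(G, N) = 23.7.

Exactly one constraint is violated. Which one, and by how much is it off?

Distance(G, N) = 23.7 — off by 7.10.

W = (0.00, 0.00) ✓; WU at 155.5° ✓; |WU| = 12.50 ✓; ∠(WU, UE) = 90.00° ✓; |UE| = 28.00 ✓; ∠UEH = 109.7° ✓; |EH| = 19.90 ✓; ∠EHG = 127.9° ✓; |HG| = 22.00 ✓; ∠HGN = 43.50° ✓; |GN| = 16.60 ✗.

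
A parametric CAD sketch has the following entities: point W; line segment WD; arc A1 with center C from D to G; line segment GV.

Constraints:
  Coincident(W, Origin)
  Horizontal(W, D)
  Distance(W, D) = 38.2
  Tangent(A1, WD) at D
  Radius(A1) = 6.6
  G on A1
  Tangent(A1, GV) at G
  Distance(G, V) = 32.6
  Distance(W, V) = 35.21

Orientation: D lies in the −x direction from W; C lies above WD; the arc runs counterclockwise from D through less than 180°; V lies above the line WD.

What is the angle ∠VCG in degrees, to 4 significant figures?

78.55°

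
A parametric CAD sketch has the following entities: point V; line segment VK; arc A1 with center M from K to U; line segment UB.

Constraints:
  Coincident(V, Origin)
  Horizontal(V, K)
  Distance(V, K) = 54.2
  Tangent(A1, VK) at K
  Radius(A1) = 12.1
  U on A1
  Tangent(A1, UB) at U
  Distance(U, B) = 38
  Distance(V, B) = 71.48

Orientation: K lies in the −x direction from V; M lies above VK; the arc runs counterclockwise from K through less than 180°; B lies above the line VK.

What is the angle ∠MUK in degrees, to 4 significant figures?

39.64°

V is at the origin; VK is horizontal with |VK| = 54.2 and K on the −x side, so K = (-54.20, 0.000). The tangent condition forces MK to be normal to VK, so M = K + (0, 12.1) = (-54.20, 12.10). Since MU ⟂ UB (tangency), |MB| = √(12.1² + 38.0²) = 39.88 regardless of where U sits on A1. So B lies on both circle(V, 71.48) and circle(M, 39.88); the above-VK intersection is B = (-49.37, 51.69). U is the foot of the tangent from B: U = (-42.31, 14.35).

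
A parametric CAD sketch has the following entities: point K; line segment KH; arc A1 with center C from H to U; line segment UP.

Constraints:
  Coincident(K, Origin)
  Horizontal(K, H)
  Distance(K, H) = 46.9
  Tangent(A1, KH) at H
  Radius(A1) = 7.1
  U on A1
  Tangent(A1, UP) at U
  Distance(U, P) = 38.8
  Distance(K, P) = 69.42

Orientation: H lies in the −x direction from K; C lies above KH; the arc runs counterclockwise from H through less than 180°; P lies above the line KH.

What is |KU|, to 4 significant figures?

41.18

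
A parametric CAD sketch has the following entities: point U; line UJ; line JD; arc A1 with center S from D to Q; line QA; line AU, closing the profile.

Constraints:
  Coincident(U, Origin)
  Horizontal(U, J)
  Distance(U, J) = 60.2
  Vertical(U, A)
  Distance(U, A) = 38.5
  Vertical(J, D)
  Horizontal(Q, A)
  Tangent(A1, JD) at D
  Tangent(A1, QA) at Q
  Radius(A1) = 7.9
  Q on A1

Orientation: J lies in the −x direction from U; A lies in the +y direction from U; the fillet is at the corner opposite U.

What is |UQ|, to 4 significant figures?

64.94

U is at the origin; UJ is horizontal with |UJ| = 60.2 and J on the −x side, so J = (-60.20, 0.000). UA is vertical with |UA| = 38.5 and A on the +y side, so A = (0.000, 38.50). The virtual corner opposite U is at (-60.20, 38.50). Tangency of A1 to JD means the radius SD is perpendicular to JD and since A1 is tangent to QA there, SQ ⟂ QA, with radius 7.9, so the center S sits 7.9 in from both sides at S = (-52.30, 30.60). That places the tangent points at D = (-60.20, 30.60) on JD and Q = (-52.30, 38.50) on QA. Then |UQ| = |Q − U| = 64.94.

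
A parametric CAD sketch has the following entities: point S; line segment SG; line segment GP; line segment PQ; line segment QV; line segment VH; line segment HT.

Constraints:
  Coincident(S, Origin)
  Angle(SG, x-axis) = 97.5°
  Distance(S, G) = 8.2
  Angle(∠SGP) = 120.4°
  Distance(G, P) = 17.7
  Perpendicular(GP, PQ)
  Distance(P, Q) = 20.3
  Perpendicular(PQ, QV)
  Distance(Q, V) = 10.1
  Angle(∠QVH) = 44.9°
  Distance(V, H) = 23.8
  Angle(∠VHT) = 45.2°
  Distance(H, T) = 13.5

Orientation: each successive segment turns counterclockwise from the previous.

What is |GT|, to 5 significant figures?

29.806

S is at the origin; SG runs at 97.5° with length 8.2, so G = (-1.0703, 8.1298). ∠SGP = 120.4° gives GP at 157.10° from the x-axis; with |GP| = 17.7, P = (-17.375, 15.017). The perpendicularity gives PQ at right angles to GP, so PQ runs at -112.90°; with |PQ| = 20.3, Q = (-25.275, -3.6827). PQ is perpendicular to QV, so QV runs at -22.900°; with |QV| = 10.1, V = (-15.971, -7.6129). ∠QVH = 44.9° gives VH at 112.20° from the x-axis; with |VH| = 23.8, H = (-24.963, 14.423). ∠VHT = 45.2° gives HT at -113.00° from the x-axis; with |HT| = 13.5, T = (-30.238, 1.9960). Then |GT| = |T − G| = 29.806.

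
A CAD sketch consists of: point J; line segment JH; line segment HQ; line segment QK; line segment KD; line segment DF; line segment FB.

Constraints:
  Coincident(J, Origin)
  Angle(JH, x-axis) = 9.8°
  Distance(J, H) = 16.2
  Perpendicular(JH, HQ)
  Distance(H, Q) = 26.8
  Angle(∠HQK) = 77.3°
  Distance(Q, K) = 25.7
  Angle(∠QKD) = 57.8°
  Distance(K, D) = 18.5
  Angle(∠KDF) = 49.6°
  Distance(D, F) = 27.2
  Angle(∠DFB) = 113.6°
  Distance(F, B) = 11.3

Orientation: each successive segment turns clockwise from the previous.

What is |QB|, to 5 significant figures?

24.029

J is at the origin; JH runs at 9.8° with length 16.2, so H = (15.964, 2.7574). JH ⟂ HQ, so HQ runs at -80.200°; with |HQ| = 26.8, Q = (20.525, -23.652). ∠HQK = 77.3° gives QK at 177.10° from the x-axis; with |QK| = 25.7, K = (-5.1419, -22.351). ∠QKD = 57.8° gives KD at 54.900° from the x-axis; with |KD| = 18.5, D = (5.4957, -7.2155). ∠KDF = 49.6° gives DF at -75.500° from the x-axis; with |DF| = 27.2, F = (12.306, -33.549). ∠DFB = 113.6° gives FB at -141.90° from the x-axis; with |FB| = 11.3, B = (3.4137, -40.522). Then |QB| = |B − Q| = 24.029.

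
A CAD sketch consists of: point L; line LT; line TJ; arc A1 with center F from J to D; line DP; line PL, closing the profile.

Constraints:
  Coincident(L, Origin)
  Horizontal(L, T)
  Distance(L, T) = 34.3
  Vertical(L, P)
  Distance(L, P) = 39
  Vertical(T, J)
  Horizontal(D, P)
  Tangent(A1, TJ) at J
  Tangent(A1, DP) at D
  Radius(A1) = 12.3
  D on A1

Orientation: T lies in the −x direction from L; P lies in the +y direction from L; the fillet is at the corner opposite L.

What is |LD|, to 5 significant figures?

44.777

L is at the origin; L and T share the same y with |LT| = 34.3 and T on the −x side, so T = (-34.300, 0.0000). LP is vertical with |LP| = 39.0 and P on the +y side, so P = (0.0000, 39.000). The virtual corner opposite L is at (-34.300, 39.000). The tangent condition forces FJ to be normal to TJ and tangency of A1 to DP means the radius FD is perpendicular to DP, with radius 12.3, so the center F sits 12.3 in from both sides at F = (-22.000, 26.700). That places the tangent points at J = (-34.300, 26.700) on TJ and D = (-22.000, 39.000) on DP. Then |LD| = |D − L| = 44.777.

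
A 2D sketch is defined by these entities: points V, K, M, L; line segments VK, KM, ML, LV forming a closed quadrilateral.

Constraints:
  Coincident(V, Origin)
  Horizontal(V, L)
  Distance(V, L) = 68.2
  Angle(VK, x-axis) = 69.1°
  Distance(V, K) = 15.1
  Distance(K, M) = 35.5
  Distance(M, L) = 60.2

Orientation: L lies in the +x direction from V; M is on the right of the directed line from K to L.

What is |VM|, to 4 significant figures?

23.89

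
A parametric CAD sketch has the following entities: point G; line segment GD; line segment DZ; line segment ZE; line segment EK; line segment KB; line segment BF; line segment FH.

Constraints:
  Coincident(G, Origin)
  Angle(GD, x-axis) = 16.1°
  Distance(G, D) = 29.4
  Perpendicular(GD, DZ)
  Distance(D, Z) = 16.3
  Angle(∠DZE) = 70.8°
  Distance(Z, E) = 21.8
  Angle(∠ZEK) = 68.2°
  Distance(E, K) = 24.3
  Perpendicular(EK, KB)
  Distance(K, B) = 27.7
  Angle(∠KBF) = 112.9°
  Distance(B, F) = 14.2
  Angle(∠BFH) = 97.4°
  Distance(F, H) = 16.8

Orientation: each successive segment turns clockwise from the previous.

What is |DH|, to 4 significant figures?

19.90

G is at the origin; GD runs at 16.1° with length 29.4, so D = (28.25, 8.153). GD ⟂ DZ, so DZ runs at -73.90°; with |DZ| = 16.3, Z = (32.77, -7.508). ∠DZE = 70.8° gives ZE at 176.9° from the x-axis; with |ZE| = 21.8, E = (11.00, -6.329). ∠ZEK = 68.2° gives EK at 65.10° from the x-axis; with |EK| = 24.3, K = (21.23, 15.71). EK ⟂ KB, so KB runs at -24.90°; with |KB| = 27.7, B = (46.36, 4.050). ∠KBF = 112.9° gives BF at -92.00° from the x-axis; with |BF| = 14.2, F = (45.86, -10.14). ∠BFH = 97.4° gives FH at -174.6° from the x-axis; with |FH| = 16.8, H = (29.13, -11.72). Then |DH| = |H − D| = 19.90.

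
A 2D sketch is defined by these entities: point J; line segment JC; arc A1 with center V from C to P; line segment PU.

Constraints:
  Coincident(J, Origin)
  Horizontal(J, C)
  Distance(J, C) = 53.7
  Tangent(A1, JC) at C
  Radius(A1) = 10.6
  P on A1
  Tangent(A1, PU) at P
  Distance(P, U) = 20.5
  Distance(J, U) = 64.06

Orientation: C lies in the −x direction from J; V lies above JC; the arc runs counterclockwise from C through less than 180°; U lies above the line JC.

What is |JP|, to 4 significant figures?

47.18

Checks: |VP| = 10.60 ✓; ∠(VP, PU) = 90.00° ✓; |PU| = 20.50 ✓; |JU| = 64.06 ✓.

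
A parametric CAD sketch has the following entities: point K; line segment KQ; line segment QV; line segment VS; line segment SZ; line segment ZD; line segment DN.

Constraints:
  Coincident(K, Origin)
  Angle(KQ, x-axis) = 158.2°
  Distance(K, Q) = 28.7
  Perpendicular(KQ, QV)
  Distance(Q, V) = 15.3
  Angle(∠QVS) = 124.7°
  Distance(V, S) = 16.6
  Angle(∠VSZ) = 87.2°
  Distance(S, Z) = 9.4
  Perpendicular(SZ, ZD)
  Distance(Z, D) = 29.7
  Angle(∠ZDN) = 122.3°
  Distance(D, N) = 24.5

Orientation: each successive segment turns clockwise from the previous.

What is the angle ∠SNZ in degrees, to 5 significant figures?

11.021°

K is at the origin; KQ runs at 158.2° with length 28.7, so Q = (-26.648, 10.658). KQ ⟂ QV, so QV runs at 68.200°; with |QV| = 15.3, V = (-20.966, 24.864). ∠QVS = 124.7° gives VS at 12.900° from the x-axis; with |VS| = 16.6, S = (-4.7846, 28.570). ∠VSZ = 87.2° gives SZ at -79.900° from the x-axis; with |SZ| = 9.4, Z = (-3.1361, 19.316). SZ ⟂ ZD, so ZD runs at -169.90°; with |ZD| = 29.7, D = (-32.376, 14.107). ∠ZDN = 122.3° gives DN at 132.40° from the x-axis; with |DN| = 24.5, N = (-48.896, 32.199). Then cos ∠SNZ = NS·NZ / (|NS||NZ|), giving 11.021°.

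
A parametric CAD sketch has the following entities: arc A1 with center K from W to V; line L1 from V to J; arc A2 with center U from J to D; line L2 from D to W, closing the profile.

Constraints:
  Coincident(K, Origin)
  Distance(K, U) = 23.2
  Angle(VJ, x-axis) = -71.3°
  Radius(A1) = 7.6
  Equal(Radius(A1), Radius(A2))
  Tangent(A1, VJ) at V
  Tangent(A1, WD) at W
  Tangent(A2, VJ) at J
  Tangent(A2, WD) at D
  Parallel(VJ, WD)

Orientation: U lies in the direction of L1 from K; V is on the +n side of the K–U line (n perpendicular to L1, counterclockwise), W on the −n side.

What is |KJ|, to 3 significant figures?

24.4

The slot axis is L1's direction at -71.3°, so u = (cos -71.3°, sin -71.3°) = (0.321, -0.947) and n = (−sin -71.3°, cos -71.3°) = (0.947, 0.321). K is at the origin and U lies 23.2 along u from K, so U = 23.2·u = (7.44, -22.0). Tangency of A1 to both parallel lines with radius 7.6 puts V and W at K ± 7.6·n: V = (7.20, 2.44), W = (-7.20, -2.44). Equal radii place J and D the same way about U: J = U + 7.6·n = (14.6, -19.5), D = U − 7.6·n = (0.239, -24.4). Then |KJ| = |J − K| = 24.4.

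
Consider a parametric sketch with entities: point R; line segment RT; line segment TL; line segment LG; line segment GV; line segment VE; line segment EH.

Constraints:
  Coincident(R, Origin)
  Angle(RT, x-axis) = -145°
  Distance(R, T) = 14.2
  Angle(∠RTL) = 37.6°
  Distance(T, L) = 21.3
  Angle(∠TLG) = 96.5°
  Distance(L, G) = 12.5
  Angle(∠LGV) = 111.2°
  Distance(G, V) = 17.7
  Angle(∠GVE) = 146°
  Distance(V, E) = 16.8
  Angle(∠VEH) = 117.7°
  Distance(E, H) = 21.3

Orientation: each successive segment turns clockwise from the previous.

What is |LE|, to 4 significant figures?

36.22

R is at the origin; RT runs at -145.0° with length 14.2, so T = (-11.63, -8.145). ∠RTL = 37.6° gives TL at 72.60° from the x-axis; with |TL| = 21.3, L = (-5.262, 12.18). ∠TLG = 96.5° gives LG at -10.90° from the x-axis; with |LG| = 12.5, G = (7.012, 9.817). ∠LGV = 111.2° gives GV at -79.70° from the x-axis; with |GV| = 17.7, V = (10.18, -7.598). ∠GVE = 146.0° gives VE at -113.7° from the x-axis; with |VE| = 16.8, E = (3.424, -22.98). Then |LE| = |E − L| = 36.22.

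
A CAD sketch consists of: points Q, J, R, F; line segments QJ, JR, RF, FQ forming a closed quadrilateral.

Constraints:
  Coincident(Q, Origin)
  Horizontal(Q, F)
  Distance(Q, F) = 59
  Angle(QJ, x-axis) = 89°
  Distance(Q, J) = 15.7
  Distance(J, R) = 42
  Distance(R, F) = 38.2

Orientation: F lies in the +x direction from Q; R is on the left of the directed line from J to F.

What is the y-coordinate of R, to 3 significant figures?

32.4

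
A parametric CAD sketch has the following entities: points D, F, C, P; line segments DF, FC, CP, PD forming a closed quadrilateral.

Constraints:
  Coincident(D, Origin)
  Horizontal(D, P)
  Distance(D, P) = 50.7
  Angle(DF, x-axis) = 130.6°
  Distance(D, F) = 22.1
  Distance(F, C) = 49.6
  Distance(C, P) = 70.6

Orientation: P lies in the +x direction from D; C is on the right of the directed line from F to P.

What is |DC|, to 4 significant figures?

34.83

D is at the origin; DP is horizontal with |DP| = 50.7 and P in +x, so P = (50.7, 0). DF runs at 130.6° with |DF| = 22.1, so F = (-14.38, 16.78). C is determined by |FC| = 49.6 and |CP| = 70.6 together: it lies at the intersection of circle(F, 49.6) and circle(P, 70.6). With |FP| = 67.21, the foot of the radical line on FP is 14.83 from F and the perpendicular offset is √(49.6² − 14.83²) = 47.33. Taking the right-of-FP solution: C = (-11.84, -32.76).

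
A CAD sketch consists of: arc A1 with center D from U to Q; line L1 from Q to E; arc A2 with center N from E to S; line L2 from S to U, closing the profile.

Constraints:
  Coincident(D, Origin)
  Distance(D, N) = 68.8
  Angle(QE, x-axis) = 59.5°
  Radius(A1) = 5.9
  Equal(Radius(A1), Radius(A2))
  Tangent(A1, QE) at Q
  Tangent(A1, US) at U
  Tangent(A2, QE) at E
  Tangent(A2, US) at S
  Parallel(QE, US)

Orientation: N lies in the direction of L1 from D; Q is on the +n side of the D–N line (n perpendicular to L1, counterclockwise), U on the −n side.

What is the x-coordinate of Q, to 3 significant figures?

-5.08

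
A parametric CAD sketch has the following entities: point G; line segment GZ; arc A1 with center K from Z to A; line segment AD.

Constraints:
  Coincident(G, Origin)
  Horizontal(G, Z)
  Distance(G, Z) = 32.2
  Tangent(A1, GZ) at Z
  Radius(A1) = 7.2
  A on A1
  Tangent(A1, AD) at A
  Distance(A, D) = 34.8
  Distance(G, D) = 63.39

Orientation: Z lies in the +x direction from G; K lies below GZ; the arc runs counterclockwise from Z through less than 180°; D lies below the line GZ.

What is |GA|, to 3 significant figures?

29.7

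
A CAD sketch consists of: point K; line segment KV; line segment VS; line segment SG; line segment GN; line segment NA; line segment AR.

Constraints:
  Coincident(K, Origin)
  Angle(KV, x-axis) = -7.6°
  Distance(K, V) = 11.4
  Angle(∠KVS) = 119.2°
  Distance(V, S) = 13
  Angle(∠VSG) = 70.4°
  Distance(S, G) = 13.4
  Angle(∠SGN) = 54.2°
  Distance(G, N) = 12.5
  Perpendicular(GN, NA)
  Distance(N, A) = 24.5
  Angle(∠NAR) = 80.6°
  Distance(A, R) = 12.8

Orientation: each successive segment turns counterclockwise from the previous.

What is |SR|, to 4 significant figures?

14.02

The perpendicularity gives NA at right angles to GN, so NA runs at 18.60°; with |NA| = 24.5, A = (33.49, 8.832). ∠NAR = 80.6° gives AR at 118.0° from the x-axis; with |AR| = 12.8, R = (27.48, 20.13). Then |SR| = |R − S| = 14.02.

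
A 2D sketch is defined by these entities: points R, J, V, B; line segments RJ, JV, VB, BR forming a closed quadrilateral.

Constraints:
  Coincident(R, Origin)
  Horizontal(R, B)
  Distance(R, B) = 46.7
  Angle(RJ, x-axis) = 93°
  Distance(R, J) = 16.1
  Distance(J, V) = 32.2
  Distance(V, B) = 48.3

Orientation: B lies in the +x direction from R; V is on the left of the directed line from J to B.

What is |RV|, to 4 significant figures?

45.20

R is at the origin; R and B share the same y with |RB| = 46.7 and B in +x, so B = (46.7, 0). RJ runs at 93.0° with |RJ| = 16.1, so J = (-0.8426, 16.08). V is determined by |JV| = 32.2 and |VB| = 48.3 together: it lies at the intersection of circle(J, 32.2) and circle(B, 48.3). With |JB| = 50.19, the foot of the radical line on JB is 12.18 from J and the perpendicular offset is √(32.2² − 12.18²) = 29.81. Taking the left-of-JB solution: V = (20.25, 40.41).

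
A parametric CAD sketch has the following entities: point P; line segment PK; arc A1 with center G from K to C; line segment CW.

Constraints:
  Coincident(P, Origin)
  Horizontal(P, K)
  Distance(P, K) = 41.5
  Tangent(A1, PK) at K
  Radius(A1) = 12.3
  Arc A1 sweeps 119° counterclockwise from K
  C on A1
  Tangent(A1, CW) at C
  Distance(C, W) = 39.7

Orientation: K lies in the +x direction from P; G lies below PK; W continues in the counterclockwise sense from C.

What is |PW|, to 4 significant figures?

72.84

P is at the origin; PK is horizontal with |PK| = 41.5 and K on the +x side, so K = (41.50, 0.000). Since A1 is tangent to PK there, GK ⟂ PK, so G = K + (0, -12.3) = (41.50, -12.30). On A1, K sits at bearing 90° from G; a 119° counterclockwise sweep puts C at bearing 209°, so C = G + 12.3·(cos 209°, sin 209°) = (30.74, -18.26). Tangency of A1 to CW means the radius GC is perpendicular to CW, so CW runs along (−sin 209°, cos 209°); with |CW| = 39.7, W = (49.99, -52.99). Then |PW| = |W − P| = 72.84.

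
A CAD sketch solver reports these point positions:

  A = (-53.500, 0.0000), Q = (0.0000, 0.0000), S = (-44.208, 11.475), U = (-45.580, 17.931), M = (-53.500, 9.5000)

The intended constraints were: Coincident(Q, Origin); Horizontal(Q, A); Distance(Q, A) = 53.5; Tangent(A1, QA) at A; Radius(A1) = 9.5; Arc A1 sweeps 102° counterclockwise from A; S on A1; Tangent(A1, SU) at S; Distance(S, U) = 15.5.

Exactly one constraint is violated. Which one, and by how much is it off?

Distance(S, U) = 15.5 — off by 8.90.

Q = (0.00, 0.00) ✓; Q.y = 0.00, A.y = 0.00 ✓; |QA| = 53.50 ✓; ∠(MA, AQ) = 90.00° ✓; |MA| = 9.500 ✓; bearing(M→S) − bearing(M→A) = 102.0° ✓; |MS| = 9.500 ✓; ∠(MS, SU) = 90.00° ✓; |SU| = 6.600 ✗.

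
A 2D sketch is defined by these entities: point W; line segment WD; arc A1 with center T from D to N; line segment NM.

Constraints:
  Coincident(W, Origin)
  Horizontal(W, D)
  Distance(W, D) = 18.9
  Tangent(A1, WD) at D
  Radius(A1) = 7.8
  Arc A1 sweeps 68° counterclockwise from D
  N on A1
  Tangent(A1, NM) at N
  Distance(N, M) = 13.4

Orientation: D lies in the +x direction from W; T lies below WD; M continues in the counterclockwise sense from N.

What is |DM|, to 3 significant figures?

21.2

W is at the origin; WD is horizontal with |WD| = 18.9 and D on the +x side, so D = (18.9, 0.00). Tangency of A1 to WD means the radius TD is perpendicular to WD, so T = D + (0, -7.8) = (18.9, -7.80). On A1, D sits at bearing 90° from T; a 68° counterclockwise sweep puts N at bearing 158°, so N = T + 7.8·(cos 158°, sin 158°) = (11.7, -4.88). The tangent condition forces TN to be normal to NM, so NM runs along (−sin 158°, cos 158°); with |NM| = 13.4, M = (6.65, -17.3). Then |DM| = |M − D| = 21.2.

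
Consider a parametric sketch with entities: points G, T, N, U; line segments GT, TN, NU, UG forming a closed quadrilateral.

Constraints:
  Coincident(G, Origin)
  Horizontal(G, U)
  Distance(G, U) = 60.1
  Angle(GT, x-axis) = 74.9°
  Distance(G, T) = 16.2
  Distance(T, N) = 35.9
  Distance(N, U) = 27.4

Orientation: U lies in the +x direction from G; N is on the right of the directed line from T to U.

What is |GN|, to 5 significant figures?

33.701

Checks: |TN| = 35.90 ✓; |NU| = 27.40 ✓.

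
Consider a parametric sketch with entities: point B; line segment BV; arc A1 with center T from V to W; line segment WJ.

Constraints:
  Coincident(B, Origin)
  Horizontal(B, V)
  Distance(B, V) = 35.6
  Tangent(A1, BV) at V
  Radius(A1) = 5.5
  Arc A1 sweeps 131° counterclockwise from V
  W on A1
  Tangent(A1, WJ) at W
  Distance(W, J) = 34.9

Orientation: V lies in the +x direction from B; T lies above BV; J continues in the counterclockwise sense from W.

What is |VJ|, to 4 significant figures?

40.10

B is at the origin; B and V share the same y with |BV| = 35.6 and V on the +x side, so V = (35.60, 0.000). Since A1 is tangent to BV there, TV ⟂ BV, so T = V + (0, 5.5) = (35.60, 5.500). On A1, V sits at bearing -90° from T; a 131° counterclockwise sweep puts W at bearing 41°, so W = T + 5.5·(cos 41°, sin 41°) = (39.75, 9.108). Tangency of A1 to WJ means the radius TW is perpendicular to WJ, so WJ runs along (−sin 41°, cos 41°); with |WJ| = 34.9, J = (16.85, 35.45). Then |VJ| = |J − V| = 40.10.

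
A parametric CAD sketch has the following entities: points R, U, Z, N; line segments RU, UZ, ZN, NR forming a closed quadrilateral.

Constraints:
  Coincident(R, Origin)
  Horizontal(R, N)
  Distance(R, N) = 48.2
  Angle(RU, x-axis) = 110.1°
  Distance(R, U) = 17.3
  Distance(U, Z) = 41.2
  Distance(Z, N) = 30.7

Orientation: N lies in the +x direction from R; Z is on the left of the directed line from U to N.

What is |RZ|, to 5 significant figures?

43.327

Checks: |UZ| = 41.20 ✓; |ZN| = 30.70 ✓.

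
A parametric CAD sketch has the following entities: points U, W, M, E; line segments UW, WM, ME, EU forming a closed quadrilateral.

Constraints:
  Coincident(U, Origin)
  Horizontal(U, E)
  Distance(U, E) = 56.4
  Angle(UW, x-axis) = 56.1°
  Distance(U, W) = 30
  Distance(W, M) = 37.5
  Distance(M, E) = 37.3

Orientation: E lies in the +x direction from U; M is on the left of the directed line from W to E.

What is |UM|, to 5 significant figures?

64.024

Checks: |WM| = 37.50 ✓; |ME| = 37.30 ✓.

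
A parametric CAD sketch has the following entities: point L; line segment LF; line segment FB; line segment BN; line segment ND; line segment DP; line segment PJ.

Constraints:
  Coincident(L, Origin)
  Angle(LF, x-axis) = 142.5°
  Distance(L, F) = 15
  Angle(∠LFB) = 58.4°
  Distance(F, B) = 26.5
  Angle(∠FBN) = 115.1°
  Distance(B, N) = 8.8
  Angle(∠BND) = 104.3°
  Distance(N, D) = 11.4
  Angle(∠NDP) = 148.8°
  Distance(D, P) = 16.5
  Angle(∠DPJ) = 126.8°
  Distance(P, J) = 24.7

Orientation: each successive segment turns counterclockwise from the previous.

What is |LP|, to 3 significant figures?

5.53

L is at the origin; LF runs at 142.5° with length 15.0, so F = (-11.9, 9.13). ∠LFB = 58.4° gives FB at -95.9° from the x-axis; with |FB| = 26.5, B = (-14.6, -17.2). ∠FBN = 115.1° gives BN at -31.0° from the x-axis; with |BN| = 8.8, N = (-7.08, -21.8). ∠BND = 104.3° gives ND at 44.7° from the x-axis; with |ND| = 11.4, D = (1.02, -13.7). ∠NDP = 148.8° gives DP at 75.9° from the x-axis; with |DP| = 16.5, P = (5.04, 2.26). Then |LP| = |P − L| = 5.53.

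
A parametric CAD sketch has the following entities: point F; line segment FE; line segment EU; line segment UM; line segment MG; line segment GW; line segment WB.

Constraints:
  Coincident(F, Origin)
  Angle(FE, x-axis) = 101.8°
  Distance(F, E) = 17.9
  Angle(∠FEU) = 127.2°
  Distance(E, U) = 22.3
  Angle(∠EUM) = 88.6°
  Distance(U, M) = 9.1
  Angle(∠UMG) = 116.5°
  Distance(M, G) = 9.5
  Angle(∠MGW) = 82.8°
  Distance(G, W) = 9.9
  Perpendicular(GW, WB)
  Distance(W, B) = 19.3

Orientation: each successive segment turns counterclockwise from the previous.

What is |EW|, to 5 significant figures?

11.071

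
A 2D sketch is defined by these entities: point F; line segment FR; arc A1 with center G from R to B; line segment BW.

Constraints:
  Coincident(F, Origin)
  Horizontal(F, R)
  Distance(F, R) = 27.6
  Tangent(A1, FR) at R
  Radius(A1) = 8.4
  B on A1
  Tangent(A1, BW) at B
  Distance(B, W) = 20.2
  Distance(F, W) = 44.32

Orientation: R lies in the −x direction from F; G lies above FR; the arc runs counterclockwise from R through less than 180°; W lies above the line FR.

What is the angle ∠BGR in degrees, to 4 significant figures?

126.8°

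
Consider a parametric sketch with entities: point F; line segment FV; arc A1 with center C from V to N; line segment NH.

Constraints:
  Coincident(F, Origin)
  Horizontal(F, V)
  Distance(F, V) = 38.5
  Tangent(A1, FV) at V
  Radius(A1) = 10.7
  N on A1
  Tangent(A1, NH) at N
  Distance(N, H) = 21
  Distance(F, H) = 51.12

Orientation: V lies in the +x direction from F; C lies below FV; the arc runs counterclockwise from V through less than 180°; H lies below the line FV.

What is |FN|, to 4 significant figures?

32.67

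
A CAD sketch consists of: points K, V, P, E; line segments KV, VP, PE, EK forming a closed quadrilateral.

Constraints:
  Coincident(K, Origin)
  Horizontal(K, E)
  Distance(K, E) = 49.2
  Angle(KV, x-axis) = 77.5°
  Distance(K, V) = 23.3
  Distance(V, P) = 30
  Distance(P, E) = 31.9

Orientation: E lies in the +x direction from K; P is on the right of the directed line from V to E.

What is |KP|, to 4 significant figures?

18.18

Checks: |VP| = 30.00 ✓; |PE| = 31.90 ✓.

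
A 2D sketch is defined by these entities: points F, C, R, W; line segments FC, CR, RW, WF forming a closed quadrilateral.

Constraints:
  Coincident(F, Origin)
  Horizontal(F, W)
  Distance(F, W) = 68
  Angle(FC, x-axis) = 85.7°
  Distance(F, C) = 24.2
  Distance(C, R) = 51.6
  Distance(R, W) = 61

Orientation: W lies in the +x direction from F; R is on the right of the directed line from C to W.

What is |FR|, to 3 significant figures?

29.3

Checks: |CR| = 51.60 ✓; |RW| = 61.00 ✓.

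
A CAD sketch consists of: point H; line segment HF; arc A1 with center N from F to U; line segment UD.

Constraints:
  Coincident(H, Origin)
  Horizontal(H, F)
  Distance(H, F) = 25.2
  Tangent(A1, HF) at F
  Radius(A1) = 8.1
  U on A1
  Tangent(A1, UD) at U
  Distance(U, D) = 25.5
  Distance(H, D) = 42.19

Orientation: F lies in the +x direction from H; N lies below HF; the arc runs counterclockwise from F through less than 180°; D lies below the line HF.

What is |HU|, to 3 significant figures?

20.1

H is at the origin; HF is horizontal with |HF| = 25.2 and F on the +x side, so F = (25.2, 0.00). Tangency of A1 to HF means the radius NF is perpendicular to HF, so N = F + (0, -8.1) = (25.2, -8.10). Since NU ⟂ UD (tangency), |ND| = √(8.1² + 25.5²) = 26.8 regardless of where U sits on A1. So D lies on both circle(H, 42.19) and circle(N, 26.8); the below-HF intersection is D = (23.8, -34.8). U is the foot of the tangent from D: U = (17.4, -10.2).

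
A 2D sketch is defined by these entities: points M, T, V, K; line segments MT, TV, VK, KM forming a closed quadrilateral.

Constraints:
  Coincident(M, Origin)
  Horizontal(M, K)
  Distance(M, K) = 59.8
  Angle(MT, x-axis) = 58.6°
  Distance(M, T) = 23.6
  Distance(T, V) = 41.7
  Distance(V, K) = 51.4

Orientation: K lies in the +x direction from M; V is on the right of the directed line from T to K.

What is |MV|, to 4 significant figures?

25.24

Checks: |TV| = 41.70 ✓; |VK| = 51.40 ✓.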